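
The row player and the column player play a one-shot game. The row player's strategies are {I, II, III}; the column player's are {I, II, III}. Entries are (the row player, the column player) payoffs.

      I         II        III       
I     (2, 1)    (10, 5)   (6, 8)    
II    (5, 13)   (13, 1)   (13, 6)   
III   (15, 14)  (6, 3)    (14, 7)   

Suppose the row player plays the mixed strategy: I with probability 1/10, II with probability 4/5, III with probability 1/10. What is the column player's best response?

Compute the column player's expected payoff from each pure strategy against the given mix.
I: (1/10)·1 + (4/5)·13 + (1/10)·14 = 119/10
II: (1/10)·5 + (4/5)·1 + (1/10)·3 = 8/5
III: (1/10)·8 + (4/5)·6 + (1/10)·7 = 63/10
Highest expected payoff is 119/10, from I.

I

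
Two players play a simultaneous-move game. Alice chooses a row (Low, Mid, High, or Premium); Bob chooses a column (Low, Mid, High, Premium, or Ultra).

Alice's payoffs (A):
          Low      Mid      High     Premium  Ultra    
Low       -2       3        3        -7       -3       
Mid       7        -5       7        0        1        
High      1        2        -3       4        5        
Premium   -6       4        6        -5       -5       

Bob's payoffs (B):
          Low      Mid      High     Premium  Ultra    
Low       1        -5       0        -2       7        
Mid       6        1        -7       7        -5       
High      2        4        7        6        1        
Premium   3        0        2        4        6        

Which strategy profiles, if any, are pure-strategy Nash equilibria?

Check mutual best responses: a cell is a NE iff neither player can gain by unilaterally deviating.
Alice's best responses — vs Low: Mid (payoff 7); vs Mid: Premium (payoff 4); vs High: Mid (payoff 7); vs Premium: High (payoff 4); vs Ultra: High (payoff 5).
Bob's best responses — vs Low: Ultra (payoff 7); vs Mid: Premium (payoff 7); vs High: High (payoff 7); vs Premium: Ultra (payoff 6).
No cell has both players best-responding. For instance, Alice's best reply to Premium is High, but against High Bob prefers High over Premium.

There is no pure-strategy Nash equilibrium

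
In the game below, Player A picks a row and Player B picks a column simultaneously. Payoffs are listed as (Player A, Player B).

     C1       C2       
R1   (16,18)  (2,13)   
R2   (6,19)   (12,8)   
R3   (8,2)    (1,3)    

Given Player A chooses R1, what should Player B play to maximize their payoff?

C1

With Player A fixed at R1, Player B's payoffs are: C1 → 18, C2 → 13.
The maximum is 18, achieved by C1.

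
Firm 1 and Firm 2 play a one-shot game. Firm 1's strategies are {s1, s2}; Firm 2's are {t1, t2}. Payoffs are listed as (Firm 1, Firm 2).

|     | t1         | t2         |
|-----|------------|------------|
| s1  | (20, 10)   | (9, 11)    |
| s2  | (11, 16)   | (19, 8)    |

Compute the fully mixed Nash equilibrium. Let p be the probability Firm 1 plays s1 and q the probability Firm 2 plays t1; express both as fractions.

Each player's mixing probability is pinned down by making the *other* player indifferent.
Firm 2 indifferent between t1 and t2: p·10 + (1−p)·16 = p·11 + (1−p)·8 ⟹ 16 + (-6)p = 8 + 3p ⟹ p = 8/9.
Firm 1 indifferent between s1 and s2: q·20 + (1−q)·9 = q·11 + (1−q)·19 ⟹ 9 + 11q = 19 + (-8)q ⟹ q = 10/19.

p = 8/9, q = 10/19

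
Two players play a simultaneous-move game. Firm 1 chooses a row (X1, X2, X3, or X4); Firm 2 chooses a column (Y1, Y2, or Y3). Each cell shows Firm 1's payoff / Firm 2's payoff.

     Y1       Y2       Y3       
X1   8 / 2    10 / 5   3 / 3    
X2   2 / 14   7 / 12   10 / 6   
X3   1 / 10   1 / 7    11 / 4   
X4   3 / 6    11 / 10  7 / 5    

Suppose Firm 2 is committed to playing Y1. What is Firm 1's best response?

X1

With Firm 2 fixed at Y1, Firm 1's payoffs are: X1 → 8, X2 → 2, X3 → 1, X4 → 3.
The maximum is 8, achieved by X1.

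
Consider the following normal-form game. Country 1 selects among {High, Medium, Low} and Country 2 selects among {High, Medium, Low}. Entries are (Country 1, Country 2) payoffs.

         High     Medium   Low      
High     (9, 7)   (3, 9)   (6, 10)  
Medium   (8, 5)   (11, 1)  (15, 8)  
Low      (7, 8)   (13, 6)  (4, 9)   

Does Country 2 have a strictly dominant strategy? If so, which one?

Low

A strategy is strictly dominant if it gives Country 2 a strictly higher payoff than every other strategy, against every choice by the opponent.
Low strictly dominates: vs High: 10 > each of {7, 9}; vs Medium: 8 > each of {5, 1}; vs Low: 9 > each of {8, 6}.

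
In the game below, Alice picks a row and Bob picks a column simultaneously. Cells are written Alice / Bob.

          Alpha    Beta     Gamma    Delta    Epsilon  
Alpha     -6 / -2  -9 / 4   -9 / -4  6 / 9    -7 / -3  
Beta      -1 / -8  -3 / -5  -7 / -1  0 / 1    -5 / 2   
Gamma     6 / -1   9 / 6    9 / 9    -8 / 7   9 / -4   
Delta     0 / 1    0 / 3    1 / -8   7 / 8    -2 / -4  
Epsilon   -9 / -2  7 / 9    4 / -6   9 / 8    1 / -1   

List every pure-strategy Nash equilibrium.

Find each player's best response to every opponent strategy; NE are the intersections.
Alice's best responses — vs Alpha: Gamma (payoff 6); vs Beta: Gamma (payoff 9); vs Gamma: Gamma (payoff 9); vs Delta: Epsilon (payoff 9); vs Epsilon: Gamma (payoff 9).
Bob's best responses — vs Alpha: Delta (payoff 9); vs Beta: Epsilon (payoff 2); vs Gamma: Gamma (payoff 9); vs Delta: Delta (payoff 8); vs Epsilon: Beta (payoff 9).
The only mutual best response is (Gamma, Gamma); neither player gains by switching there.

(Gamma, Gamma)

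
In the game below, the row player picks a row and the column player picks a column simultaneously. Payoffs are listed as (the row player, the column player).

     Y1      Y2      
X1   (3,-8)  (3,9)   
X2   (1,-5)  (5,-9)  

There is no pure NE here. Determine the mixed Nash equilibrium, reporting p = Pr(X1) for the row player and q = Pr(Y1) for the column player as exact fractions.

p = 4/21, q = 1/2

Each player's mixing probability is pinned down by making the *other* player indifferent.
The column player indifferent between Y1 and Y2: p·(-8) + (1−p)·(-5) = p·9 + (1−p)·(-9) ⟹ (-5) + (-3)p = (-9) + 18p ⟹ p = 4/21.
The row player indifferent between X1 and X2: q·3 + (1−q)·3 = q·1 + (1−q)·5 ⟹ 3 + 0q = 5 + (-4)q ⟹ q = 1/2.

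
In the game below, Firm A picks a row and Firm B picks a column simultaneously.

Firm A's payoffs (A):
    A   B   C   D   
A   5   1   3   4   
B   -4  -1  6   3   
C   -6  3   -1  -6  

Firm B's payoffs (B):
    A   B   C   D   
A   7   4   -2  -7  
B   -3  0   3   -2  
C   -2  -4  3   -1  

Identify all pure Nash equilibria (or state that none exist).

A profile is a Nash equilibrium when each player is best-responding to the other.
Firm A's best responses — vs A: A (payoff 5); vs B: C (payoff 3); vs C: B (payoff 6); vs D: A (payoff 4).
Firm B's best responses — vs A: A (payoff 7); vs B: C (payoff 3); vs C: C (payoff 3).
Mutual best responses occur at (A, A) and (B, C); at each, neither player gains by switching.

(A, A) and (B, C)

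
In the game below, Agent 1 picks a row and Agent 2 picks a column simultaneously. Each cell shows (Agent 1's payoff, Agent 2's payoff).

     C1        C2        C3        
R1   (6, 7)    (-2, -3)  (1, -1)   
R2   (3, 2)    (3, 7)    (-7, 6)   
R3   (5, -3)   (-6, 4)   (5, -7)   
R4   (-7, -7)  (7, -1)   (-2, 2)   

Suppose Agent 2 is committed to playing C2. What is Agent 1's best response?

R4

With Agent 2 fixed at C2, Agent 1's payoffs are: R1 → -2, R2 → 3, R3 → -6, R4 → 7.
The maximum is 7, achieved by R4.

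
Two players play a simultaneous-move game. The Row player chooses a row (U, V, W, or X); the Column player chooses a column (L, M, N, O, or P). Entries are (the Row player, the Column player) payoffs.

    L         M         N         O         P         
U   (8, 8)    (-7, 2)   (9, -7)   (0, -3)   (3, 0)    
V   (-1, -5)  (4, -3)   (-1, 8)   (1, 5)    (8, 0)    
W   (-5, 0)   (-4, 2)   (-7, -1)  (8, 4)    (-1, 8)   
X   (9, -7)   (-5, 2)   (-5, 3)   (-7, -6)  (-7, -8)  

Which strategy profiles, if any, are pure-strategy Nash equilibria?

No pure-strategy Nash equilibrium

Find each player's best response to every opponent strategy; NE are the intersections.
The Row player's best responses — vs L: X (payoff 9); vs M: V (payoff 4); vs N: U (payoff 9); vs O: W (payoff 8); vs P: V (payoff 8).
The Column player's best responses — vs U: L (payoff 8); vs V: N (payoff 8); vs W: P (payoff 8); vs X: N (payoff 3).
No cell has both players best-responding. For instance, the Row player's best reply to N is U, but against U the Column player prefers L over N.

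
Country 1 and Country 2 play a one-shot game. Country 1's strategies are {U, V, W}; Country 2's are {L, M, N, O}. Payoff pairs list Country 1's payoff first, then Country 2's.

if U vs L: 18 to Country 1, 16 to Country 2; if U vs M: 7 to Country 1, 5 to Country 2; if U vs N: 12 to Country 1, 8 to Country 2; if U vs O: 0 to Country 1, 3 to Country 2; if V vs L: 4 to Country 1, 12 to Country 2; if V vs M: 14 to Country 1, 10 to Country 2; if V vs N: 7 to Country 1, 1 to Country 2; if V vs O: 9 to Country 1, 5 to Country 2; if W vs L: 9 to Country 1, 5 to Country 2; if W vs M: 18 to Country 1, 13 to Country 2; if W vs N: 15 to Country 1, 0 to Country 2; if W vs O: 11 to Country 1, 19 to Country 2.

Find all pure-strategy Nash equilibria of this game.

(U, L) and (W, O)

Find each player's best response to every opponent strategy; NE are the intersections.
Country 1's best responses — vs L: U (payoff 18); vs M: W (payoff 18); vs N: W (payoff 15); vs O: W (payoff 11).
Country 2's best responses — vs U: L (payoff 16); vs V: L (payoff 12); vs W: O (payoff 19).
Mutual best responses occur at (U, L) and (W, O); at each, neither player gains by switching.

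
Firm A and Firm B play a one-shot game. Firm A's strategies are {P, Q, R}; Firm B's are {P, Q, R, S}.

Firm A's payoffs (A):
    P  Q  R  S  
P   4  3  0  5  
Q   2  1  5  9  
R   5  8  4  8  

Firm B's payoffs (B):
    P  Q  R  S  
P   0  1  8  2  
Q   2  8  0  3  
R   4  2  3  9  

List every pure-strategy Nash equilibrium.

Find each player's best response to every opponent strategy; NE are the intersections.
Firm A's best responses — vs P: R (payoff 5); vs Q: R (payoff 8); vs R: Q (payoff 5); vs S: Q (payoff 9).
Firm B's best responses — vs P: R (payoff 8); vs Q: Q (payoff 8); vs R: S (payoff 9).
No cell has both players best-responding. For instance, Firm A's best reply to P is R, but against R Firm B prefers S over P.

None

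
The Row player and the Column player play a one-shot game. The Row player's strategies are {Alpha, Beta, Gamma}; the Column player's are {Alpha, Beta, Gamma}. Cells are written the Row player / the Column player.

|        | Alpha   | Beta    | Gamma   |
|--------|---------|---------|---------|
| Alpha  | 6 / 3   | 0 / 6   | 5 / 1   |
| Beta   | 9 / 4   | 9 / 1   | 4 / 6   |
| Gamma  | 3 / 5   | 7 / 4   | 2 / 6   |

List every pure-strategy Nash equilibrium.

No pure-strategy Nash equilibrium

Check mutual best responses: a cell is a NE iff neither player can gain by unilaterally deviating.
The Row player's best responses — vs Alpha: Beta (payoff 9); vs Beta: Beta (payoff 9); vs Gamma: Alpha (payoff 5).
The Column player's best responses — vs Alpha: Beta (payoff 6); vs Beta: Gamma (payoff 6); vs Gamma: Gamma (payoff 6).
No cell has both players best-responding. For instance, the Row player's best reply to Alpha is Beta, but against Beta the Column player prefers Gamma over Alpha.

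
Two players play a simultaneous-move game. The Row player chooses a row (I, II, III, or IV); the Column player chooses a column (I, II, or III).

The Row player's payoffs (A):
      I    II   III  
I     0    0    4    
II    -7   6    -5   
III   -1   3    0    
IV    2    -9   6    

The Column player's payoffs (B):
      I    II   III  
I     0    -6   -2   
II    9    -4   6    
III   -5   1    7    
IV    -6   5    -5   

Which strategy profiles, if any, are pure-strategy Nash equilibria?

Find each player's best response to every opponent strategy; NE are the intersections.
The Row player's best responses — vs I: IV (payoff 2); vs II: II (payoff 6); vs III: IV (payoff 6).
The Column player's best responses — vs I: I (payoff 0); vs II: I (payoff 9); vs III: III (payoff 7); vs IV: II (payoff 5).
No cell has both players best-responding. For instance, the Row player's best reply to III is IV, but against IV the Column player prefers II over III.

None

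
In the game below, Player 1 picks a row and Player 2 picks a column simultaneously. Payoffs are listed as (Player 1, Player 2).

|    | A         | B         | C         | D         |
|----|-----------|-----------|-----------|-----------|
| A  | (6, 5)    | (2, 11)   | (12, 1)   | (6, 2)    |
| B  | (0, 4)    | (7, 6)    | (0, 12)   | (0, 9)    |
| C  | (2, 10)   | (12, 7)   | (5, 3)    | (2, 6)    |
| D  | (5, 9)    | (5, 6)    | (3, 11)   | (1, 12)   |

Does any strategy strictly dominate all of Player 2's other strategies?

A strategy is strictly dominant if it gives Player 2 a strictly higher payoff than every other strategy, against every choice by the opponent.
A is not dominant: against A, B gives 11 > 5.
B is not dominant: against B, C gives 12 > 6.
C is not dominant: against A, A gives 5 > 1.
D is not dominant: against A, A gives 5 > 2.
No single strategy is best against every opponent action.

None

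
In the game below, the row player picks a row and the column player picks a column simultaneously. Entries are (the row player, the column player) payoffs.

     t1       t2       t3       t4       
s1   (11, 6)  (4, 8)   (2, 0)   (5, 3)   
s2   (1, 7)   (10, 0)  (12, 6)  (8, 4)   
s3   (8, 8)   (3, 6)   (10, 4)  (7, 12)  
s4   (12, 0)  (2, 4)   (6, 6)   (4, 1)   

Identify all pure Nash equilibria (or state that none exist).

A profile is a Nash equilibrium when each player is best-responding to the other.
The row player's best responses — vs t1: s4 (payoff 12); vs t2: s2 (payoff 10); vs t3: s2 (payoff 12); vs t4: s2 (payoff 8).
The column player's best responses — vs s1: t2 (payoff 8); vs s2: t1 (payoff 7); vs s3: t4 (payoff 12); vs s4: t3 (payoff 6).
No cell has both players best-responding. For instance, the row player's best reply to t1 is s4, but against s4 the column player prefers t3 over t1.

None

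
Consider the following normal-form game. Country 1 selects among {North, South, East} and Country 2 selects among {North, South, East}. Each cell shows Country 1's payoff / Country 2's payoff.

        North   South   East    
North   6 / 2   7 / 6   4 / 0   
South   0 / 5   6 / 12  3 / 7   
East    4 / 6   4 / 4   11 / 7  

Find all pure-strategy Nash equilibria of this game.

Check mutual best responses: a cell is a NE iff neither player can gain by unilaterally deviating.
Country 1's best responses — vs North: North (payoff 6); vs South: North (payoff 7); vs East: East (payoff 11).
Country 2's best responses — vs North: South (payoff 6); vs South: South (payoff 12); vs East: East (payoff 7).
Mutual best responses occur at (North, South) and (East, East); at each, neither player gains by switching.

(North, South) and (East, East)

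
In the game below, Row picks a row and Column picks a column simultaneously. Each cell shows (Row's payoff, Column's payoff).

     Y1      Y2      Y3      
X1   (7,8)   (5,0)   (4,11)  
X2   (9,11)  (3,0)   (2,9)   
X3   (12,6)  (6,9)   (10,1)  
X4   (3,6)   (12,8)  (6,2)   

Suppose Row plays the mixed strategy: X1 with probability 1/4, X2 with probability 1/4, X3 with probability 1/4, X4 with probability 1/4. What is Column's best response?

Column's best reply maximizes expected payoff against the mix.
Y1: (1/4)·8 + (1/4)·11 + (1/4)·6 + (1/4)·6 = 31/4
Y2: (1/4)·0 + (1/4)·0 + (1/4)·9 + (1/4)·8 = 17/4
Y3: (1/4)·11 + (1/4)·9 + (1/4)·1 + (1/4)·2 = 23/4
Highest expected payoff is 31/4, from Y1.

Y1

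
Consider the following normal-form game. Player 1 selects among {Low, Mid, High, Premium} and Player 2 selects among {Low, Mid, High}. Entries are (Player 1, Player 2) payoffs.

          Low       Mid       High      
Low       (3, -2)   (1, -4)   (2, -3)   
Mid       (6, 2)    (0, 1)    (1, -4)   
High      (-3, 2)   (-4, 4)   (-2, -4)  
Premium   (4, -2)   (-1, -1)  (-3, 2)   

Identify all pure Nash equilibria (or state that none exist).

Find each player's best response to every opponent strategy; NE are the intersections.
Player 1's best responses — vs Low: Mid (payoff 6); vs Mid: Low (payoff 1); vs High: Low (payoff 2).
Player 2's best responses — vs Low: Low (payoff -2); vs Mid: Low (payoff 2); vs High: Mid (payoff 4); vs Premium: High (payoff 2).
The only mutual best response is (Mid, Low); neither player gains by switching there.

(Mid, Low)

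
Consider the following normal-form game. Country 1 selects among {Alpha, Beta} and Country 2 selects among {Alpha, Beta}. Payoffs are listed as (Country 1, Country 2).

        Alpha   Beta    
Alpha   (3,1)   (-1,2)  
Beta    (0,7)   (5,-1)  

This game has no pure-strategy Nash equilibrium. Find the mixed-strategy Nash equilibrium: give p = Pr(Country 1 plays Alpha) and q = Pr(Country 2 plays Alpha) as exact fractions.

In a mixed NE each player is indifferent between their pure strategies, so the opponent's mix sets the indifference.
Country 2 indifferent between Alpha and Beta: p·1 + (1−p)·7 = p·2 + (1−p)·(-1) ⟹ 7 + (-6)p = (-1) + 3p ⟹ p = 8/9.
Country 1 indifferent between Alpha and Beta: q·3 + (1−q)·(-1) = q·0 + (1−q)·5 ⟹ (-1) + 4q = 5 + (-5)q ⟹ q = 2/3.

p = 8/9, q = 2/3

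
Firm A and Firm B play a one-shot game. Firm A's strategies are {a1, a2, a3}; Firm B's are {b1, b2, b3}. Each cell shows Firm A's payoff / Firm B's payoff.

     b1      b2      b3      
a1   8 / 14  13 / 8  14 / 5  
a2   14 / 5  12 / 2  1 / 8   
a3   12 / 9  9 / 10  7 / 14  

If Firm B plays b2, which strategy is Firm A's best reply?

With Firm B fixed at b2, Firm A's payoffs are: a1 → 13, a2 → 12, a3 → 9.
The maximum is 13, achieved by a1.

a1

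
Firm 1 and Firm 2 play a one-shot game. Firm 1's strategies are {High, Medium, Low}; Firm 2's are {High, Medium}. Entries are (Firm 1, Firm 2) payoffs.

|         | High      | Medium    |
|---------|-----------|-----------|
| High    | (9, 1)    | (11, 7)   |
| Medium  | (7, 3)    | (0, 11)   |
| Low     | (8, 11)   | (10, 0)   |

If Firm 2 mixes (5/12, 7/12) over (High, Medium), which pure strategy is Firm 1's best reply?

High

Firm 1's best reply maximizes expected payoff against the mix.
High: (5/12)·9 + (7/12)·11 = 61/6
Medium: (5/12)·7 + (7/12)·0 = 35/12
Low: (5/12)·8 + (7/12)·10 = 55/6
Highest expected payoff is 61/6, from High.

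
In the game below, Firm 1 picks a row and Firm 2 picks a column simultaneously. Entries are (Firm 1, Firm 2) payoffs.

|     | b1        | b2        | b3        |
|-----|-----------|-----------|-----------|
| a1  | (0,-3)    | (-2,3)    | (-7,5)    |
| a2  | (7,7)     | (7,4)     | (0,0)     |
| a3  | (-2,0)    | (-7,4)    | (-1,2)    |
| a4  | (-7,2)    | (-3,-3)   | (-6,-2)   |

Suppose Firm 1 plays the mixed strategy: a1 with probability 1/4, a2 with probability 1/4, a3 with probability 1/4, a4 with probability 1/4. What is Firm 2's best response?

Compute Firm 2's expected payoff from each pure strategy against the given mix.
b1: (1/4)·(-3) + (1/4)·7 + (1/4)·0 + (1/4)·2 = 3/2
b2: (1/4)·3 + (1/4)·4 + (1/4)·4 + (1/4)·(-3) = 2
b3: (1/4)·5 + (1/4)·0 + (1/4)·2 + (1/4)·(-2) = 5/4
Highest expected payoff is 2, from b2.

b2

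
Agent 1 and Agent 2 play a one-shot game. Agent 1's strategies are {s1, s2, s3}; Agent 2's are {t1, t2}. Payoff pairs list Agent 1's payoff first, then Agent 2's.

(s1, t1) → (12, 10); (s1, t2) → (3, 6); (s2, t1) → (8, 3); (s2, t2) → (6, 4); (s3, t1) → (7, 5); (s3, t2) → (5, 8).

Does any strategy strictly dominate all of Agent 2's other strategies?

No strictly dominant strategy

Check whether one of Agent 2's strategies beats all alternatives regardless of what the opponent does.
t1 is not dominant: against s2, t2 gives 4 > 3.
t2 is not dominant: against s1, t1 gives 10 > 6.
No single strategy is best against every opponent action.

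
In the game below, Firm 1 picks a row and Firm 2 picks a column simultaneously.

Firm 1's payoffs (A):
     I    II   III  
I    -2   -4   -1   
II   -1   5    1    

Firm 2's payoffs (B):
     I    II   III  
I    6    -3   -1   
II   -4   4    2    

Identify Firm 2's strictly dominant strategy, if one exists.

Check whether one of Firm 2's strategies beats all alternatives regardless of what the opponent does.
I is not dominant: against II, II gives 4 > -4.
II is not dominant: against I, I gives 6 > -3.
III is not dominant: against I, I gives 6 > -1.
No single strategy is best against every opponent action.

None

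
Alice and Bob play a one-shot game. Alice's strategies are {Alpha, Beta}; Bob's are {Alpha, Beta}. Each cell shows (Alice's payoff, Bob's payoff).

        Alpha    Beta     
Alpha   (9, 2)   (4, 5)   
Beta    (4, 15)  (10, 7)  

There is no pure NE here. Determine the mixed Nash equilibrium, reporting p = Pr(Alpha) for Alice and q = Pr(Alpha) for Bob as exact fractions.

In a mixed NE each player is indifferent between their pure strategies, so the opponent's mix sets the indifference.
Bob indifferent between Alpha and Beta: p·2 + (1−p)·15 = p·5 + (1−p)·7 ⟹ 15 + (-13)p = 7 + (-2)p ⟹ p = 8/11.
Alice indifferent between Alpha and Beta: q·9 + (1−q)·4 = q·4 + (1−q)·10 ⟹ 4 + 5q = 10 + (-6)q ⟹ q = 6/11.

p = 8/11, q = 6/11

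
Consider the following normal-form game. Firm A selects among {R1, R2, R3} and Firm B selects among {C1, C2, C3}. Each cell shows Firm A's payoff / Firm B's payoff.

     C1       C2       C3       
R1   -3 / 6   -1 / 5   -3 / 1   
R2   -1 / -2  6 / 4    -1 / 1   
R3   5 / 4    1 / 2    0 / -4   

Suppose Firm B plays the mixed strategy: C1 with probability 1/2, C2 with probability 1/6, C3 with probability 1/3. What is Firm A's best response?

Compute Firm A's expected payoff from each pure strategy against the given mix.
R1: (1/2)·(-3) + (1/6)·(-1) + (1/3)·(-3) = -8/3
R2: (1/2)·(-1) + (1/6)·6 + (1/3)·(-1) = 1/6
R3: (1/2)·5 + (1/6)·1 + (1/3)·0 = 8/3
Highest expected payoff is 8/3, from R3.

R3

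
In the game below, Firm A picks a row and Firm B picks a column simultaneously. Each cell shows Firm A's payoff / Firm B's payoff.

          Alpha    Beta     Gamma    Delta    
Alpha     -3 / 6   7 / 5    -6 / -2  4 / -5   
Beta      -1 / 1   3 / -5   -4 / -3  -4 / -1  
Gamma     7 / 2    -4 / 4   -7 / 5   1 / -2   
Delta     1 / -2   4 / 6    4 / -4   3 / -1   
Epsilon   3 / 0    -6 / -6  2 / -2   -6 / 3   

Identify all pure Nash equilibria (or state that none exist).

Find each player's best response to every opponent strategy; NE are the intersections.
Firm A's best responses — vs Alpha: Gamma (payoff 7); vs Beta: Alpha (payoff 7); vs Gamma: Delta (payoff 4); vs Delta: Alpha (payoff 4).
Firm B's best responses — vs Alpha: Alpha (payoff 6); vs Beta: Alpha (payoff 1); vs Gamma: Gamma (payoff 5); vs Delta: Beta (payoff 6); vs Epsilon: Delta (payoff 3).
No cell has both players best-responding. For instance, Firm A's best reply to Gamma is Delta, but against Delta Firm B prefers Beta over Gamma.

None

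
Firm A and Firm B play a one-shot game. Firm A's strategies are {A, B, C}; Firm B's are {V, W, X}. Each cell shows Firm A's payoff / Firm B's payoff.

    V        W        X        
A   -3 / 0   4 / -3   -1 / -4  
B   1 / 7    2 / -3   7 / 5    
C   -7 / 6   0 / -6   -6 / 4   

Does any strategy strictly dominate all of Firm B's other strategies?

V

A strategy is strictly dominant if it gives Firm B a strictly higher payoff than every other strategy, against every choice by the opponent.
V strictly dominates: vs A: 0 > each of {-3, -4}; vs B: 7 > each of {-3, 5}; vs C: 6 > each of {-6, 4}.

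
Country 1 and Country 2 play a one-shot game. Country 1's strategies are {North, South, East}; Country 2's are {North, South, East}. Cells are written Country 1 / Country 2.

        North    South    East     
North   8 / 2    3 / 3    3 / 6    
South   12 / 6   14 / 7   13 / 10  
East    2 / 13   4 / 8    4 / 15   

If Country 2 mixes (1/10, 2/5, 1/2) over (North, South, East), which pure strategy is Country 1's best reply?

Country 1's best reply maximizes expected payoff against the mix.
North: (1/10)·8 + (2/5)·3 + (1/2)·3 = 7/2
South: (1/10)·12 + (2/5)·14 + (1/2)·13 = 133/10
East: (1/10)·2 + (2/5)·4 + (1/2)·4 = 19/5
Highest expected payoff is 133/10, from South.

South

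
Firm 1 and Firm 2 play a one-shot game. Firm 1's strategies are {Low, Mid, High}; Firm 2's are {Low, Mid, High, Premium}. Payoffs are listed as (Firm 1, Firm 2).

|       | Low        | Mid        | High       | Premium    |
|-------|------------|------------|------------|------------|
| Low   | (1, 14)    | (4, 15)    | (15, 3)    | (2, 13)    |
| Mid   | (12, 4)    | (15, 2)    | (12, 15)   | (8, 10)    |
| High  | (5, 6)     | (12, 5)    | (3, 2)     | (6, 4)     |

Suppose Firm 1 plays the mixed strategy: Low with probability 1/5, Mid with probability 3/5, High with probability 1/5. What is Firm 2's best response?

Compute Firm 2's expected payoff from each pure strategy against the given mix.
Low: (1/5)·14 + (3/5)·4 + (1/5)·6 = 32/5
Mid: (1/5)·15 + (3/5)·2 + (1/5)·5 = 26/5
High: (1/5)·3 + (3/5)·15 + (1/5)·2 = 10
Premium: (1/5)·13 + (3/5)·10 + (1/5)·4 = 47/5
Highest expected payoff is 10, from High.

High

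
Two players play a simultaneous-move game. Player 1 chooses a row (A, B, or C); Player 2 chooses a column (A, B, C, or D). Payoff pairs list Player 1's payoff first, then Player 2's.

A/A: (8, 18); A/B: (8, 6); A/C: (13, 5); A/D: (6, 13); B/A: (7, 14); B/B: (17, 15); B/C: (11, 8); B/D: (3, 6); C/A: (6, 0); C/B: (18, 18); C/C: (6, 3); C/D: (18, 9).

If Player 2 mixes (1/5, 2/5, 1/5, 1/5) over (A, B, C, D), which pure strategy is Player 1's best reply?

Player 1's best reply maximizes expected payoff against the mix.
A: (1/5)·8 + (2/5)·8 + (1/5)·13 + (1/5)·6 = 43/5
B: (1/5)·7 + (2/5)·17 + (1/5)·11 + (1/5)·3 = 11
C: (1/5)·6 + (2/5)·18 + (1/5)·6 + (1/5)·18 = 66/5
Highest expected payoff is 66/5, from C.

C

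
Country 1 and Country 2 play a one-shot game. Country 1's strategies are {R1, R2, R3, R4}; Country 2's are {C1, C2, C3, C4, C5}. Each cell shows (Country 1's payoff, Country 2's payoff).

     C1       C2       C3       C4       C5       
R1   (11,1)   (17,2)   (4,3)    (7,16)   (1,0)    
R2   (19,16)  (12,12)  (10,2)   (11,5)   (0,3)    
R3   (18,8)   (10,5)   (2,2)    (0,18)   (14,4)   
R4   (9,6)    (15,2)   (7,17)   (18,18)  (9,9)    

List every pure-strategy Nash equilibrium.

A profile is a Nash equilibrium when each player is best-responding to the other.
Country 1's best responses — vs C1: R2 (payoff 19); vs C2: R1 (payoff 17); vs C3: R2 (payoff 10); vs C4: R4 (payoff 18); vs C5: R3 (payoff 14).
Country 2's best responses — vs R1: C4 (payoff 16); vs R2: C1 (payoff 16); vs R3: C4 (payoff 18); vs R4: C4 (payoff 18).
Mutual best responses occur at (R2, C1) and (R4, C4); at each, neither player gains by switching.

(R2, C1) and (R4, C4)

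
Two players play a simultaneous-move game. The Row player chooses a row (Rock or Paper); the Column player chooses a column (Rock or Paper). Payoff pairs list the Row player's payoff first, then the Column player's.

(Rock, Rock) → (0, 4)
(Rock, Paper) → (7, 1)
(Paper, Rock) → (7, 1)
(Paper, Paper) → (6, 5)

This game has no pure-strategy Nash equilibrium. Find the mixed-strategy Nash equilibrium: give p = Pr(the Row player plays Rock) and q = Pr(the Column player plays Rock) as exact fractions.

p = 4/7, q = 1/8

In a mixed NE each player is indifferent between their pure strategies, so the opponent's mix sets the indifference.
The Column player indifferent between Rock and Paper: p·4 + (1−p)·1 = p·1 + (1−p)·5 ⟹ 1 + 3p = 5 + (-4)p ⟹ p = 4/7.
The Row player indifferent between Rock and Paper: q·0 + (1−q)·7 = q·7 + (1−q)·6 ⟹ 7 + (-7)q = 6 + 1q ⟹ q = 1/8.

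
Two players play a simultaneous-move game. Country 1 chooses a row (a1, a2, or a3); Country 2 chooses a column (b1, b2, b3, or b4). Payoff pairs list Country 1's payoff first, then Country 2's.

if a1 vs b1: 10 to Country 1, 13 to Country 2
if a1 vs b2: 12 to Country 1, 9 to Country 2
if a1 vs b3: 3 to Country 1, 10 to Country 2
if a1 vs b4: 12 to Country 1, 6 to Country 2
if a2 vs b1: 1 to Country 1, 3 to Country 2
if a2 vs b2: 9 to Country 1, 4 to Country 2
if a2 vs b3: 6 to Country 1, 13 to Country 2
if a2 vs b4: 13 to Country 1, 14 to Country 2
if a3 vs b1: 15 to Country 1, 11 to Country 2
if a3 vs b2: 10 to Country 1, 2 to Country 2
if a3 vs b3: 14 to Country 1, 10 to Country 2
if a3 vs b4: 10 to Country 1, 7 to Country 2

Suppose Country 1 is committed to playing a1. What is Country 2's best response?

With Country 1 fixed at a1, Country 2's payoffs are: b1 → 13, b2 → 9, b3 → 10, b4 → 6.
The maximum is 13, achieved by b1.

b1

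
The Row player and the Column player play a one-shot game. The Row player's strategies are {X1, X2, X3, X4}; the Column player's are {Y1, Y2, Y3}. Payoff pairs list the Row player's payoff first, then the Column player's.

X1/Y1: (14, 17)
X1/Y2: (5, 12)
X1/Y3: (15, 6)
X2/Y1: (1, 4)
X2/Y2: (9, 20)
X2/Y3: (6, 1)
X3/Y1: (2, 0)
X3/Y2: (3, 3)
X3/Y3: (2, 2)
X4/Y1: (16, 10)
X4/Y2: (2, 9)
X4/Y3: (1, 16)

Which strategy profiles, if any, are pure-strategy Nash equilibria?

Find each player's best response to every opponent strategy; NE are the intersections.
The Row player's best responses — vs Y1: X4 (payoff 16); vs Y2: X2 (payoff 9); vs Y3: X1 (payoff 15).
The Column player's best responses — vs X1: Y1 (payoff 17); vs X2: Y2 (payoff 20); vs X3: Y2 (payoff 3); vs X4: Y3 (payoff 16).
The only mutual best response is (X2, Y2); neither player gains by switching there.

(X2, Y2)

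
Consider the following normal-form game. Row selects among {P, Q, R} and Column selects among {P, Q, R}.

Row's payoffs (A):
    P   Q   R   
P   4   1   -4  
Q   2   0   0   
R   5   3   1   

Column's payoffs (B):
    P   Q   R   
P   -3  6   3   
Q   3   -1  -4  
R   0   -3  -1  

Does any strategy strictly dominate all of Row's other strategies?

Check whether one of Row's strategies beats all alternatives regardless of what the opponent does.
R strictly dominates: vs P: 5 > each of {4, 2}; vs Q: 3 > each of {1, 0}; vs R: 1 > each of {-4, 0}.

R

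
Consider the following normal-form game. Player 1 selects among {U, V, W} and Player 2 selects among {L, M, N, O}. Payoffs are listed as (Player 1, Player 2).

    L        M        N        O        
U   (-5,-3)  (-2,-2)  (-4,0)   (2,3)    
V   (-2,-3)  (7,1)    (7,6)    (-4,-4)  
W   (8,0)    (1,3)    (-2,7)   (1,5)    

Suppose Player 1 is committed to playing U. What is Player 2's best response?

O

With Player 1 fixed at U, Player 2's payoffs are: L → -3, M → -2, N → 0, O → 3.
The maximum is 3, achieved by O.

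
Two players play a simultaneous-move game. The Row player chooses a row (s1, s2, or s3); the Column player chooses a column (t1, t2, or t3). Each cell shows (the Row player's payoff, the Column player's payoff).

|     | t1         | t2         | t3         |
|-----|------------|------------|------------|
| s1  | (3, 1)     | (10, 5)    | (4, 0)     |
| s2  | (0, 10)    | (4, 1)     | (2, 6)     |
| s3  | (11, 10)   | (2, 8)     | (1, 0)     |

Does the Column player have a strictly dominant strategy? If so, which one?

No strictly dominant strategy

Check whether one of the Column player's strategies beats all alternatives regardless of what the opponent does.
t1 is not dominant: against s1, t2 gives 5 > 1.
t2 is not dominant: against s2, t1 gives 10 > 1.
t3 is not dominant: against s1, t1 gives 1 > 0.
No single strategy is best against every opponent action.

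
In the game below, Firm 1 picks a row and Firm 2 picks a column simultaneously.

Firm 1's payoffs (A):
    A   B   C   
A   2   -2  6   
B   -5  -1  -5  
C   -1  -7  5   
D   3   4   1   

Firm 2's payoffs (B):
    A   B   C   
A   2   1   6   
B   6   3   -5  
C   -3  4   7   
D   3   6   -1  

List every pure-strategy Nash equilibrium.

(A, C) and (D, B)

A profile is a Nash equilibrium when each player is best-responding to the other.
Firm 1's best responses — vs A: D (payoff 3); vs B: D (payoff 4); vs C: A (payoff 6).
Firm 2's best responses — vs A: C (payoff 6); vs B: A (payoff 6); vs C: C (payoff 7); vs D: B (payoff 6).
Mutual best responses occur at (A, C) and (D, B); at each, neither player gains by switching.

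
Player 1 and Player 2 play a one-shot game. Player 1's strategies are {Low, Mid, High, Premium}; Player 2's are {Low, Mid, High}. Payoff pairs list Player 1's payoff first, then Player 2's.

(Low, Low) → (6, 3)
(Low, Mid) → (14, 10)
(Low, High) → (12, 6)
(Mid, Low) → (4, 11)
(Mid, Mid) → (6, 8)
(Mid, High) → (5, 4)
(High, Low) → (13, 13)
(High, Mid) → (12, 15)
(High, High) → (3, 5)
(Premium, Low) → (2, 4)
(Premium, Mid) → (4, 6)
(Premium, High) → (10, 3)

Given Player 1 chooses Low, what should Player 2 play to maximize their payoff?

With Player 1 fixed at Low, Player 2's payoffs are: Low → 3, Mid → 10, High → 6.
The maximum is 10, achieved by Mid.

Mid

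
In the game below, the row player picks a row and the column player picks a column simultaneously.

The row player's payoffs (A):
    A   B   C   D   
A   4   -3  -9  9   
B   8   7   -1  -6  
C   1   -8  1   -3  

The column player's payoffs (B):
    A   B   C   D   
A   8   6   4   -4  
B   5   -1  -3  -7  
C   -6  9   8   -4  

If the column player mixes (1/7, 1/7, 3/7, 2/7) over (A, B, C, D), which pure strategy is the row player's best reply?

The row player's best reply maximizes expected payoff against the mix.
A: (1/7)·4 + (1/7)·(-3) + (3/7)·(-9) + (2/7)·9 = -8/7
B: (1/7)·8 + (1/7)·7 + (3/7)·(-1) + (2/7)·(-6) = 0
C: (1/7)·1 + (1/7)·(-8) + (3/7)·1 + (2/7)·(-3) = -10/7
Highest expected payoff is 0, from B.

B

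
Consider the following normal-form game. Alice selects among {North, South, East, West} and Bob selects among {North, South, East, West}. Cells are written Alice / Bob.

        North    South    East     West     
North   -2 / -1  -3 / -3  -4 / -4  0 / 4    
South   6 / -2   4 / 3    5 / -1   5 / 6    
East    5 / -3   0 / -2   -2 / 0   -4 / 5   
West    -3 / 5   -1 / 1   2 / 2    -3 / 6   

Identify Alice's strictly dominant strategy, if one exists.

South

Check whether one of Alice's strategies beats all alternatives regardless of what the opponent does.
South strictly dominates: vs North: 6 > each of {-2, 5, -3}; vs South: 4 > each of {-3, 0, -1}; vs East: 5 > each of {-4, -2, 2}; vs West: 5 > each of {0, -4, -3}.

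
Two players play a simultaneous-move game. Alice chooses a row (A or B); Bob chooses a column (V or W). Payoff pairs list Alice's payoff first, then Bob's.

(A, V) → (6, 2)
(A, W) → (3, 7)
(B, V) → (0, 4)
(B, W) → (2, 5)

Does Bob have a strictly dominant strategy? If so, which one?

W

A strategy is strictly dominant if it gives Bob a strictly higher payoff than every other strategy, against every choice by the opponent.
W strictly dominates: vs A: 7 > 2; vs B: 5 > 4.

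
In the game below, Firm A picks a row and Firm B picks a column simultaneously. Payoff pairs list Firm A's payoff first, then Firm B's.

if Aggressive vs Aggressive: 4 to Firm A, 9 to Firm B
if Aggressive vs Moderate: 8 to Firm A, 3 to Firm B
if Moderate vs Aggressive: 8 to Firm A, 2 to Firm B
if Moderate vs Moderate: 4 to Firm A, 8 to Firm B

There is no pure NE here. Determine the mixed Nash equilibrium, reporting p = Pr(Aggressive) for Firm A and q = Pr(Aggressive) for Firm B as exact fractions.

p = 1/2, q = 1/2

Each player's mixing probability is pinned down by making the *other* player indifferent.
Firm B indifferent between Aggressive and Moderate: p·9 + (1−p)·2 = p·3 + (1−p)·8 ⟹ 2 + 7p = 8 + (-5)p ⟹ p = 1/2.
Firm A indifferent between Aggressive and Moderate: q·4 + (1−q)·8 = q·8 + (1−q)·4 ⟹ 8 + (-4)q = 4 + 4q ⟹ q = 1/2.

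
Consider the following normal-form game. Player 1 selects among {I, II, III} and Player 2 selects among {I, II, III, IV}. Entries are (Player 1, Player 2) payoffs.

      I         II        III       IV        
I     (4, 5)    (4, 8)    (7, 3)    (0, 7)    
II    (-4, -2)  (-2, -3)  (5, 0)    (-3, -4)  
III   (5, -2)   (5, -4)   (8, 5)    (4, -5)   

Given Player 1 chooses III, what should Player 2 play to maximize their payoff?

With Player 1 fixed at III, Player 2's payoffs are: I → -2, II → -4, III → 5, IV → -5.
The maximum is 5, achieved by III.

III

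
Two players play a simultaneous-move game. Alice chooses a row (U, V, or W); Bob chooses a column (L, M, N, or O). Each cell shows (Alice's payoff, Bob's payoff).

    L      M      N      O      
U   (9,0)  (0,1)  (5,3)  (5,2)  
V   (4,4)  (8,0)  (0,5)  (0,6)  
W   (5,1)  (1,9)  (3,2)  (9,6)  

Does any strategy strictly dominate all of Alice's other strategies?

No strictly dominant strategy

Check whether one of Alice's strategies beats all alternatives regardless of what the opponent does.
U is not dominant: against M, V gives 8 > 0.
V is not dominant: against L, U gives 9 > 4.
W is not dominant: against L, U gives 9 > 5.
No single strategy is best against every opponent action.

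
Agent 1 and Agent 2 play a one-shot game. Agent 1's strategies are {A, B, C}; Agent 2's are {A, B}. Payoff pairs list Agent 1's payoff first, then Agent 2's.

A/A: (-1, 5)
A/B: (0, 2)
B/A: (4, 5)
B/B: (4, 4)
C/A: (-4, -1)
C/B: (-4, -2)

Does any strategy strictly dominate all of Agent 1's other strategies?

B

A strategy is strictly dominant if it gives Agent 1 a strictly higher payoff than every other strategy, against every choice by the opponent.
B strictly dominates: vs A: 4 > each of {-1, -4}; vs B: 4 > each of {0, -4}.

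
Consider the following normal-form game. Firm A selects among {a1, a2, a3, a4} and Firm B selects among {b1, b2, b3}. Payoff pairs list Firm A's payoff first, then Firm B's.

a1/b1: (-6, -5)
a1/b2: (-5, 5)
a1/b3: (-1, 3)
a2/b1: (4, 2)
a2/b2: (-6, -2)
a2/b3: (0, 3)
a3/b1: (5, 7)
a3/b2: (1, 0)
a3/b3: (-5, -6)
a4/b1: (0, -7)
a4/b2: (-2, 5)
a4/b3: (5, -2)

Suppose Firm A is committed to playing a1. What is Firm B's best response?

With Firm A fixed at a1, Firm B's payoffs are: b1 → -5, b2 → 5, b3 → 3.
The maximum is 5, achieved by b2.

b2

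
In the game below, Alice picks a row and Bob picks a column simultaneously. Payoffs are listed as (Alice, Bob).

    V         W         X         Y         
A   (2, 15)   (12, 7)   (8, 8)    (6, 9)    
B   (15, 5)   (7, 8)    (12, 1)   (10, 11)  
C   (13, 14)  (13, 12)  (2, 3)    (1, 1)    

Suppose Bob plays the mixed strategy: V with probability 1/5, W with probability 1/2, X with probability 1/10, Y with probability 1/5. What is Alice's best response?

Compute Alice's expected payoff from each pure strategy against the given mix.
A: (1/5)·2 + (1/2)·12 + (1/10)·8 + (1/5)·6 = 42/5
B: (1/5)·15 + (1/2)·7 + (1/10)·12 + (1/5)·10 = 97/10
C: (1/5)·13 + (1/2)·13 + (1/10)·2 + (1/5)·1 = 19/2
Highest expected payoff is 97/10, from B.

B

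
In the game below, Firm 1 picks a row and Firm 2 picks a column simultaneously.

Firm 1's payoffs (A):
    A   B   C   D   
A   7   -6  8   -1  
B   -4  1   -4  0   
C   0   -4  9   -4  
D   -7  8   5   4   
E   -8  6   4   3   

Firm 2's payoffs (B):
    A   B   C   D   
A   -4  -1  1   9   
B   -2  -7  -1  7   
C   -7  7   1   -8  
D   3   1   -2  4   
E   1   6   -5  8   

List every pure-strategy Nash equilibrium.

(D, D)

Check mutual best responses: a cell is a NE iff neither player can gain by unilaterally deviating.
Firm 1's best responses — vs A: A (payoff 7); vs B: D (payoff 8); vs C: C (payoff 9); vs D: D (payoff 4).
Firm 2's best responses — vs A: D (payoff 9); vs B: D (payoff 7); vs C: B (payoff 7); vs D: D (payoff 4); vs E: D (payoff 8).
The only mutual best response is (D, D); neither player gains by switching there.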